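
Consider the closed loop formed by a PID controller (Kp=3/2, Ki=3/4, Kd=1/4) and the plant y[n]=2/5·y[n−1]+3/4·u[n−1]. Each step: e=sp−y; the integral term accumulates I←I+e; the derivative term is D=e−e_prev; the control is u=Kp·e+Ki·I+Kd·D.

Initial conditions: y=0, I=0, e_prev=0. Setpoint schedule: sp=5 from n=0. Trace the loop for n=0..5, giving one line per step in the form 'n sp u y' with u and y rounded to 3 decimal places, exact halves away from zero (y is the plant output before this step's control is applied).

0 5 12.500 0.000
1 5 -8.438 9.375
2 5 20.508 -2.578
3 5 -19.116 14.350
4 5 35.471 -8.597
5 5 -39.472 23.164

(exact arithmetic carried between steps; '≈' marks a value shown rounded to 6 d.p. or computed from one; I and e_prev carry over from the previous line; the table rounds u and y to 3 d.p., halves away from zero)
n=0: y=0, sp=5, e=sp−y=5; I=5, D=e−e_prev=5; u=3/2·5+3/4·5+1/4·5=12.5; next y=2/5·0+3/4·12.5=9.375
n=1: y=9.375, sp=5, e=sp−y=-4.375; I=0.625, D=e−e_prev=-9.375; u=3/2·(-4.375)+3/4·0.625+1/4·(-9.375)=-8.4375; next y=2/5·9.375+3/4·(-8.4375)=-2.578125
n=2: y=-2.578125, sp=5, e=sp−y=7.578125; I=8.203125, D=e−e_prev=11.953125; u=3/2·7.578125+3/4·8.203125+1/4·11.953125≈20.507813; next y=2/5·(-2.578125)+3/4·20.507813≈14.349609
n=3: y≈14.349609, sp=5, e=sp−y≈-9.349609; I≈-1.146484, D=e−e_prev≈-16.927734; u=3/2·(-9.349609)+3/4·(-1.146484)+1/4·(-16.927734)≈-19.116211; next y=2/5·14.349609+3/4·(-19.116211)≈-8.597314
n=4: y≈-8.597314, sp=5, e=sp−y≈13.597314; I≈12.450830, D=e−e_prev≈22.946924; u=3/2·13.597314+3/4·12.450830+1/4·22.946924≈35.470825; next y=2/5·(-8.597314)+3/4·35.470825≈23.164193
n=5: y≈23.164193, sp=5, e=sp−y≈-18.164193; I≈-5.713363, D=e−e_prev≈-31.761508; u=3/2·(-18.164193)+3/4·(-5.713363)+1/4·(-31.761508)≈-39.471689; next y=2/5·23.164193+3/4·(-39.471689)≈-20.338089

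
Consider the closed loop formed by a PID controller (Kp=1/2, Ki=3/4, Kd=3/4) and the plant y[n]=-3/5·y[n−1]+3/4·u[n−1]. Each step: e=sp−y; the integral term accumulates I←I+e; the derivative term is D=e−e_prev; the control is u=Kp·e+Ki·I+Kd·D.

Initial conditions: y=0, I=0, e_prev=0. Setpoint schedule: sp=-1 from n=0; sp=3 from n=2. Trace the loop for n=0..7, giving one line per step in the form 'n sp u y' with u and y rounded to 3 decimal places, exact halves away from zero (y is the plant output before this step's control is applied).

(exact arithmetic carried between steps; '≈' marks a value shown rounded to 6 d.p. or computed from one; I and e_prev carry over from the previous line; the table rounds u and y to 3 d.p., halves away from zero)
n=0: y=0, sp=-1, e=sp−y=-1; I=-1, D=e−e_prev=-1; u=1/2·(-1)+3/4·(-1)+3/4·(-1)=-2; next y=-3/5·0+3/4·(-2)=-1.5
n=1: y=-1.5, sp=-1, e=sp−y=0.5; I=-0.5, D=e−e_prev=1.5; u=1/2·0.5+3/4·(-0.5)+3/4·1.5=1; next y=-3/5·(-1.5)+3/4·1=1.65
n=2: y=1.65, sp=3, e=sp−y=1.35; I=0.85, D=e−e_prev=0.85; u=1/2·1.35+3/4·0.85+3/4·0.85=1.95; next y=-3/5·1.65+3/4·1.95=0.4725
n=3: y=0.4725, sp=3, e=sp−y=2.5275; I=3.3775, D=e−e_prev=1.1775; u=1/2·2.5275+3/4·3.3775+3/4·1.1775=4.68; next y=-3/5·0.4725+3/4·4.68=3.2265
n=4: y=3.2265, sp=3, e=sp−y=-0.2265; I=3.151, D=e−e_prev=-2.754; u=1/2·(-0.2265)+3/4·3.151+3/4·(-2.754)=0.1845; next y=-3/5·3.2265+3/4·0.1845=-1.797525
n=5: y=-1.797525, sp=3, e=sp−y=4.797525; I=7.948525, D=e−e_prev=5.024025; u=1/2·4.797525+3/4·7.948525+3/4·5.024025=12.128175; next y=-3/5·(-1.797525)+3/4·12.128175≈10.174646
n=6: y≈10.174646, sp=3, e=sp−y≈-7.174646; I≈0.773879, D=e−e_prev≈-11.972171; u=1/2·(-7.174646)+3/4·0.773879+3/4·(-11.972171)≈-11.986043; next y=-3/5·10.174646+3/4·(-11.986043)≈-15.094320
n=7: y≈-15.094320, sp=3, e=sp−y≈18.094320; I≈18.868198, D=e−e_prev≈25.268966; u=1/2·18.094320+3/4·18.868198+3/4·25.268966≈42.150033; next y=-3/5·(-15.094320)+3/4·42.150033≈40.669117

0 -1 -2.000 0.000
1 -1 1.000 -1.500
2 3 1.950 1.650
3 3 4.680 0.473
4 3 0.185 3.227
5 3 12.128 -1.798
6 3 -11.986 10.175
7 3 42.150 -15.094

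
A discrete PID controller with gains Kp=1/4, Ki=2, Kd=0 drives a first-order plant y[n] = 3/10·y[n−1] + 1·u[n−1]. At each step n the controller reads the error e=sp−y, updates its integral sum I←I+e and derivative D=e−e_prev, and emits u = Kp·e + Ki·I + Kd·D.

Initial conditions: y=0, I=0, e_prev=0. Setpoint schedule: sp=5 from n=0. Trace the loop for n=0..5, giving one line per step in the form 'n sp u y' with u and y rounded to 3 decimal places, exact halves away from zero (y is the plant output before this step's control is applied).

0 5 11.250 0.000
1 5 -4.063 11.250
2 5 10.297 -0.688
3 5 -2.579 10.091
4 5 8.935 0.448
5 5 -1.359 9.070

(exact arithmetic carried between steps; '≈' marks a value shown rounded to 6 d.p. or computed from one; I and e_prev carry over from the previous line; the table rounds u and y to 3 d.p., halves away from zero)
n=0: y=0, sp=5, e=sp−y=5; I=5, D=e−e_prev=5; u=1/4·5+2·5+0·5=11.25; next y=3/10·0+1·11.25=11.25
n=1: y=11.25, sp=5, e=sp−y=-6.25; I=-1.25, D=e−e_prev=-11.25; u=1/4·(-6.25)+2·(-1.25)+0·(-11.25)=-4.0625; next y=3/10·11.25+1·(-4.0625)=-0.6875
n=2: y=-0.6875, sp=5, e=sp−y=5.6875; I=4.4375, D=e−e_prev=11.9375; u=1/4·5.6875+2·4.4375+0·11.9375=10.296875; next y=3/10·(-0.6875)+1·10.296875=10.090625
n=3: y=10.090625, sp=5, e=sp−y=-5.090625; I=-0.653125, D=e−e_prev=-10.778125; u=1/4·(-5.090625)+2·(-0.653125)+0·(-10.778125)≈-2.578906; next y=3/10·10.090625+1·(-2.578906)≈0.448281
n=4: y≈0.448281, sp=5, e=sp−y≈4.551719; I≈3.898594, D=e−e_prev≈9.642344; u=1/4·4.551719+2·3.898594+0·9.642344≈8.935117; next y=3/10·0.448281+1·8.935117≈9.069602
n=5: y≈9.069602, sp=5, e=sp−y≈-4.069602; I≈-0.171008, D=e−e_prev≈-8.621320; u=1/4·(-4.069602)+2·(-0.171008)+0·(-8.621320)≈-1.359416; next y=3/10·9.069602+1·(-1.359416)≈1.361464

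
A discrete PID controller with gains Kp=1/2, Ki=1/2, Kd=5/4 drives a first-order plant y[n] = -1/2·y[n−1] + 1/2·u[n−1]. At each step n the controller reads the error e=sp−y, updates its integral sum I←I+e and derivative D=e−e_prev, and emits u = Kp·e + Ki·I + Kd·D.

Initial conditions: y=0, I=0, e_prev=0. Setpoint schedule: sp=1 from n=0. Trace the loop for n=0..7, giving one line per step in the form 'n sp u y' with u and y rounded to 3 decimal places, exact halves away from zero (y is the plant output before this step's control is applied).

0 1 2.250 0.000
1 1 -1.031 1.125
2 1 5.270 -1.078
3 1 -6.012 3.174
4 1 15.691 -4.593
5 1 -24.375 10.142
6 1 51.124 -17.259
7 1 -89.760 34.191

(exact arithmetic carried between steps; '≈' marks a value shown rounded to 6 d.p. or computed from one; I and e_prev carry over from the previous line; the table rounds u and y to 3 d.p., halves away from zero)
n=0: y=0, sp=1, e=sp−y=1; I=1, D=e−e_prev=1; u=1/2·1+1/2·1+5/4·1=2.25; next y=-1/2·0+1/2·2.25=1.125
n=1: y=1.125, sp=1, e=sp−y=-0.125; I=0.875, D=e−e_prev=-1.125; u=1/2·(-0.125)+1/2·0.875+5/4·(-1.125)=-1.03125; next y=-1/2·1.125+1/2·(-1.03125)=-1.078125
n=2: y=-1.078125, sp=1, e=sp−y=2.078125; I=2.953125, D=e−e_prev=2.203125; u=1/2·2.078125+1/2·2.953125+5/4·2.203125≈5.269531; next y=-1/2·(-1.078125)+1/2·5.269531≈3.173828
n=3: y≈3.173828, sp=1, e=sp−y≈-2.173828; I≈0.779297, D=e−e_prev≈-4.251953; u=1/2·(-2.173828)+1/2·0.779297+5/4·(-4.251953)≈-6.012207; next y=-1/2·3.173828+1/2·(-6.012207)≈-4.593018
n=4: y≈-4.593018, sp=1, e=sp−y≈5.593018; I≈6.372314, D=e−e_prev≈7.766846; u=1/2·5.593018+1/2·6.372314+5/4·7.766846≈15.691223; next y=-1/2·(-4.593018)+1/2·15.691223≈10.142120
n=5: y≈10.142120, sp=1, e=sp−y≈-9.142120; I≈-2.769806, D=e−e_prev≈-14.735138; u=1/2·(-9.142120)+1/2·(-2.769806)+5/4·(-14.735138)≈-24.374886; next y=-1/2·10.142120+1/2·(-24.374886)≈-17.258503
n=6: y≈-17.258503, sp=1, e=sp−y≈18.258503; I≈15.488697, D=e−e_prev≈27.400623; u=1/2·18.258503+1/2·15.488697+5/4·27.400623≈51.124379; next y=-1/2·(-17.258503)+1/2·51.124379≈34.191441
n=7: y≈34.191441, sp=1, e=sp−y≈-33.191441; I≈-17.702744, D=e−e_prev≈-51.449944; u=1/2·(-33.191441)+1/2·(-17.702744)+5/4·(-51.449944)≈-89.759523; next y=-1/2·34.191441+1/2·(-89.759523)≈-61.975482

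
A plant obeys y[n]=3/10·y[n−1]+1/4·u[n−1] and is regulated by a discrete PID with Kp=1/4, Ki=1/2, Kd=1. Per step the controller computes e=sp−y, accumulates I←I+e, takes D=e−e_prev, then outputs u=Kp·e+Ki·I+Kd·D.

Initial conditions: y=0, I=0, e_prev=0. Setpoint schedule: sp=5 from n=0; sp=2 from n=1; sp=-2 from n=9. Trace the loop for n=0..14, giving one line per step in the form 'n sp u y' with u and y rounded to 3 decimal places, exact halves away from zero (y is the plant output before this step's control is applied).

(exact arithmetic carried between steps; '≈' marks a value shown rounded to 6 d.p. or computed from one; I and e_prev carry over from the previous line; the table rounds u and y to 3 d.p., halves away from zero)
n=0: y=0, sp=5, e=sp−y=5; I=5, D=e−e_prev=5; u=1/4·5+1/2·5+1·5=8.75; next y=3/10·0+1/4·8.75=2.1875
n=1: y=2.1875, sp=2, e=sp−y=-0.1875; I=4.8125, D=e−e_prev=-5.1875; u=1/4·(-0.1875)+1/2·4.8125+1·(-5.1875)=-2.828125; next y=3/10·2.1875+1/4·(-2.828125)≈-0.050781
n=2: y≈-0.050781, sp=2, e=sp−y≈2.050781; I≈6.863281, D=e−e_prev≈2.238281; u=1/4·2.050781+1/2·6.863281+1·2.238281≈6.182617; next y=3/10·(-0.050781)+1/4·6.182617≈1.530420
n=3: y≈1.530420, sp=2, e=sp−y≈0.469580; I≈7.332861, D=e−e_prev≈-1.581201; u=1/4·0.469580+1/2·7.332861+1·(-1.581201)≈2.202625; next y=3/10·1.530420+1/4·2.202625≈1.009782
n=4: y≈1.009782, sp=2, e=sp−y≈0.990218; I≈8.323079, D=e−e_prev≈0.520638; u=1/4·0.990218+1/2·8.323079+1·0.520638≈4.929732; next y=3/10·1.009782+1/4·4.929732≈1.535368
n=5: y≈1.535368, sp=2, e=sp−y≈0.464632; I≈8.787712, D=e−e_prev≈-0.525586; u=1/4·0.464632+1/2·8.787712+1·(-0.525586)≈3.984428; next y=3/10·1.535368+1/4·3.984428≈1.456717
n=6: y≈1.456717, sp=2, e=sp−y≈0.543283; I≈9.330994, D=e−e_prev≈0.078650; u=1/4·0.543283+1/2·9.330994+1·0.078650≈4.879968; next y=3/10·1.456717+1/4·4.879968≈1.657007
n=7: y≈1.657007, sp=2, e=sp−y≈0.342993; I≈9.673987, D=e−e_prev≈-0.200290; u=1/4·0.342993+1/2·9.673987+1·(-0.200290)≈4.722452; next y=3/10·1.657007+1/4·4.722452≈1.677715
n=8: y≈1.677715, sp=2, e=sp−y≈0.322285; I≈9.996272, D=e−e_prev≈-0.020708; u=1/4·0.322285+1/2·9.996272+1·(-0.020708)≈5.057999; next y=3/10·1.677715+1/4·5.057999≈1.767814
n=9: y≈1.767814, sp=-2, e=sp−y≈-3.767814; I≈6.228458, D=e−e_prev≈-4.090099; u=1/4·(-3.767814)+1/2·6.228458+1·(-4.090099)≈-1.917824; next y=3/10·1.767814+1/4·(-1.917824)≈0.050888
n=10: y≈0.050888, sp=-2, e=sp−y≈-2.050888; I≈4.177569, D=e−e_prev≈1.716926; u=1/4·(-2.050888)+1/2·4.177569+1·1.716926≈3.292989; next y=3/10·0.050888+1/4·3.292989≈0.838514
n=11: y≈0.838514, sp=-2, e=sp−y≈-2.838514; I≈1.339056, D=e−e_prev≈-0.787625; u=1/4·(-2.838514)+1/2·1.339056+1·(-0.787625)≈-0.827726; next y=3/10·0.838514+1/4·(-0.827726)≈0.044623
n=12: y≈0.044623, sp=-2, e=sp−y≈-2.044623; I≈-0.705567, D=e−e_prev≈0.793891; u=1/4·(-2.044623)+1/2·(-0.705567)+1·0.793891≈-0.070048; next y=3/10·0.044623+1/4·(-0.070048)≈-0.004125
n=13: y≈-0.004125, sp=-2, e=sp−y≈-1.995875; I≈-2.701442, D=e−e_prev≈0.048748; u=1/4·(-1.995875)+1/2·(-2.701442)+1·0.048748≈-1.800942; next y=3/10·(-0.004125)+1/4·(-1.800942)≈-0.451473
n=14: y≈-0.451473, sp=-2, e=sp−y≈-1.548527; I≈-4.249969, D=e−e_prev≈0.447348; u=1/4·(-1.548527)+1/2·(-4.249969)+1·0.447348≈-2.064768; next y=3/10·(-0.451473)+1/4·(-2.064768)≈-0.651634

0 5 8.750 0.000
1 2 -2.828 2.188
2 2 6.183 -0.051
3 2 2.203 1.530
4 2 4.930 1.010
5 2 3.984 1.535
6 2 4.880 1.457
7 2 4.722 1.657
8 2 5.058 1.678
9 -2 -1.918 1.768
10 -2 3.293 0.051
11 -2 -0.828 0.839
12 -2 -0.070 0.045
13 -2 -1.801 -0.004
14 -2 -2.065 -0.451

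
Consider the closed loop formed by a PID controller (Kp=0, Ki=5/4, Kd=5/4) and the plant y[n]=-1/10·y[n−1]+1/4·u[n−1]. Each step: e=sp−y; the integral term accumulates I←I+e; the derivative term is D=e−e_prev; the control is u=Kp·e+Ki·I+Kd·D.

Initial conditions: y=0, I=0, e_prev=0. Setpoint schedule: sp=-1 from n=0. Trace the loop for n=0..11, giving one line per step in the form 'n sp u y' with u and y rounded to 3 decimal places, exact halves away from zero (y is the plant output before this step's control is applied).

(exact arithmetic carried between steps; '≈' marks a value shown rounded to 6 d.p. or computed from one; I and e_prev carry over from the previous line; the table rounds u and y to 3 d.p., halves away from zero)
n=0: y=0, sp=-1, e=sp−y=-1; I=-1, D=e−e_prev=-1; u=0·(-1)+5/4·(-1)+5/4·(-1)=-2.5; next y=-1/10·0+1/4·(-2.5)=-0.625
n=1: y=-0.625, sp=-1, e=sp−y=-0.375; I=-1.375, D=e−e_prev=0.625; u=0·(-0.375)+5/4·(-1.375)+5/4·0.625=-0.9375; next y=-1/10·(-0.625)+1/4·(-0.9375)=-0.171875
n=2: y=-0.171875, sp=-1, e=sp−y=-0.828125; I=-2.203125, D=e−e_prev=-0.453125; u=0·(-0.828125)+5/4·(-2.203125)+5/4·(-0.453125)≈-3.320313; next y=-1/10·(-0.171875)+1/4·(-3.320313)≈-0.812891
n=3: y≈-0.812891, sp=-1, e=sp−y≈-0.187109; I≈-2.390234, D=e−e_prev≈0.641016; u=0·(-0.187109)+5/4·(-2.390234)+5/4·0.641016≈-2.186523; next y=-1/10·(-0.812891)+1/4·(-2.186523)≈-0.465342
n=4: y≈-0.465342, sp=-1, e=sp−y≈-0.534658; I≈-2.924893, D=e−e_prev≈-0.347549; u=0·(-0.534658)+5/4·(-2.924893)+5/4·(-0.347549)≈-4.090552; next y=-1/10·(-0.465342)+1/4·(-4.090552)≈-0.976104
n=5: y≈-0.976104, sp=-1, e=sp−y≈-0.023896; I≈-2.948789, D=e−e_prev≈0.510762; u=0·(-0.023896)+5/4·(-2.948789)+5/4·0.510762≈-3.047534; next y=-1/10·(-0.976104)+1/4·(-3.047534)≈-0.664273
n=6: y≈-0.664273, sp=-1, e=sp−y≈-0.335727; I≈-3.284516, D=e−e_prev≈-0.311831; u=0·(-0.335727)+5/4·(-3.284516)+5/4·(-0.311831)≈-4.495433; next y=-1/10·(-0.664273)+1/4·(-4.495433)≈-1.057431
n=7: y≈-1.057431, sp=-1, e=sp−y≈0.057431; I≈-3.227085, D=e−e_prev≈0.393158; u=0·0.057431+5/4·(-3.227085)+5/4·0.393158≈-3.542409; next y=-1/10·(-1.057431)+1/4·(-3.542409)≈-0.779859
n=8: y≈-0.779859, sp=-1, e=sp−y≈-0.220141; I≈-3.447226, D=e−e_prev≈-0.277572; u=0·(-0.220141)+5/4·(-3.447226)+5/4·(-0.277572)≈-4.655997; next y=-1/10·(-0.779859)+1/4·(-4.655997)≈-1.086013
n=9: y≈-1.086013, sp=-1, e=sp−y≈0.086013; I≈-3.361212, D=e−e_prev≈0.306154; u=0·0.086013+5/4·(-3.361212)+5/4·0.306154≈-3.818823; next y=-1/10·(-1.086013)+1/4·(-3.818823)≈-0.846104
n=10: y≈-0.846104, sp=-1, e=sp−y≈-0.153896; I≈-3.515108, D=e−e_prev≈-0.239909; u=0·(-0.153896)+5/4·(-3.515108)+5/4·(-0.239909)≈-4.693771; next y=-1/10·(-0.846104)+1/4·(-4.693771)≈-1.088832
n=11: y≈-1.088832, sp=-1, e=sp−y≈0.088832; I≈-3.426276, D=e−e_prev≈0.242728; u=0·0.088832+5/4·(-3.426276)+5/4·0.242728≈-3.979434; next y=-1/10·(-1.088832)+1/4·(-3.979434)≈-0.885975

0 -1 -2.500 0.000
1 -1 -0.938 -0.625
2 -1 -3.320 -0.172
3 -1 -2.187 -0.813
4 -1 -4.091 -0.465
5 -1 -3.048 -0.976
6 -1 -4.495 -0.664
7 -1 -3.542 -1.057
8 -1 -4.656 -0.780
9 -1 -3.819 -1.086
10 -1 -4.694 -0.846
11 -1 -3.979 -1.089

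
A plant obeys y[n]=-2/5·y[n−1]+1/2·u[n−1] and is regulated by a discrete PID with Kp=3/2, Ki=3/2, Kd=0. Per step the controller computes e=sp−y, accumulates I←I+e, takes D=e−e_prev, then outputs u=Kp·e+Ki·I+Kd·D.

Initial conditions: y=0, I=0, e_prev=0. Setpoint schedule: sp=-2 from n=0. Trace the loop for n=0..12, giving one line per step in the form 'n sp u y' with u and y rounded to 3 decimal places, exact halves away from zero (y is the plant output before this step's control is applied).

(exact arithmetic carried between steps; '≈' marks a value shown rounded to 6 d.p. or computed from one; I and e_prev carry over from the previous line; the table rounds u and y to 3 d.p., halves away from zero)
n=0: y=0, sp=-2, e=sp−y=-2; I=-2, D=e−e_prev=-2; u=3/2·(-2)+3/2·(-2)+0·(-2)=-6; next y=-2/5·0+1/2·(-6)=-3
n=1: y=-3, sp=-2, e=sp−y=1; I=-1, D=e−e_prev=3; u=3/2·1+3/2·(-1)+0·3=0; next y=-2/5·(-3)+1/2·0=1.2
n=2: y=1.2, sp=-2, e=sp−y=-3.2; I=-4.2, D=e−e_prev=-4.2; u=3/2·(-3.2)+3/2·(-4.2)+0·(-4.2)=-11.1; next y=-2/5·1.2+1/2·(-11.1)=-6.03
n=3: y=-6.03, sp=-2, e=sp−y=4.03; I=-0.17, D=e−e_prev=7.23; u=3/2·4.03+3/2·(-0.17)+0·7.23=5.79; next y=-2/5·(-6.03)+1/2·5.79=5.307
n=4: y=5.307, sp=-2, e=sp−y=-7.307; I=-7.477, D=e−e_prev=-11.337; u=3/2·(-7.307)+3/2·(-7.477)+0·(-11.337)=-22.176; next y=-2/5·5.307+1/2·(-22.176)=-13.2108
n=5: y=-13.2108, sp=-2, e=sp−y=11.2108; I=3.7338, D=e−e_prev=18.5178; u=3/2·11.2108+3/2·3.7338+0·18.5178=22.4169; next y=-2/5·(-13.2108)+1/2·22.4169=16.49277
n=6: y=16.49277, sp=-2, e=sp−y=-18.49277; I=-14.75897, D=e−e_prev=-29.70357; u=3/2·(-18.49277)+3/2·(-14.75897)+0·(-29.70357)=-49.87761; next y=-2/5·16.49277+1/2·(-49.87761)=-31.535913
n=7: y=-31.535913, sp=-2, e=sp−y=29.535913; I=14.776943, D=e−e_prev=48.028683; u=3/2·29.535913+3/2·14.776943+0·48.028683=66.469284; next y=-2/5·(-31.535913)+1/2·66.469284≈45.849007
n=8: y≈45.849007, sp=-2, e=sp−y≈-47.849007; I≈-33.072064, D=e−e_prev≈-77.384920; u=3/2·(-47.849007)+3/2·(-33.072064)+0·(-77.384920)≈-121.381607; next y=-2/5·45.849007+1/2·(-121.381607)≈-79.030406
n=9: y≈-79.030406, sp=-2, e=sp−y≈77.030406; I≈43.958342, D=e−e_prev≈124.879414; u=3/2·77.030406+3/2·43.958342+0·124.879414≈181.483123; next y=-2/5·(-79.030406)+1/2·181.483123≈122.353724
n=10: y≈122.353724, sp=-2, e=sp−y≈-124.353724; I≈-80.395382, D=e−e_prev≈-201.384130; u=3/2·(-124.353724)+3/2·(-80.395382)+0·(-201.384130)≈-307.123659; next y=-2/5·122.353724+1/2·(-307.123659)≈-202.503319
n=11: y≈-202.503319, sp=-2, e=sp−y≈200.503319; I≈120.107937, D=e−e_prev≈324.857043; u=3/2·200.503319+3/2·120.107937+0·324.857043≈480.916884; next y=-2/5·(-202.503319)+1/2·480.916884≈321.459770
n=12: y≈321.459770, sp=-2, e=sp−y≈-323.459770; I≈-203.351833, D=e−e_prev≈-523.963089; u=3/2·(-323.459770)+3/2·(-203.351833)+0·(-523.963089)≈-790.217404; next y=-2/5·321.459770+1/2·(-790.217404)≈-523.692610

0 -2 -6.000 0.000
1 -2 0.000 -3.000
2 -2 -11.100 1.200
3 -2 5.790 -6.030
4 -2 -22.176 5.307
5 -2 22.417 -13.211
6 -2 -49.878 16.493
7 -2 66.469 -31.536
8 -2 -121.382 45.849
9 -2 181.483 -79.030
10 -2 -307.124 122.354
11 -2 480.917 -202.503
12 -2 -790.217 321.460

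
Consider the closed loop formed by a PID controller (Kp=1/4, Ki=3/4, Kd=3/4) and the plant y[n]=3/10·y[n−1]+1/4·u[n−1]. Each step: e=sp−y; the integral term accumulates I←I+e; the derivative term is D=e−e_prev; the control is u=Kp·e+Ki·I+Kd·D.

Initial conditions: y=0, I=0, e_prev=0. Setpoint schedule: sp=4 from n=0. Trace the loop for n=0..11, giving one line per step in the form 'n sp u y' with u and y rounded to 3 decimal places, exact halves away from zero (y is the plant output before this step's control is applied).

(exact arithmetic carried between steps; '≈' marks a value shown rounded to 6 d.p. or computed from one; I and e_prev carry over from the previous line; the table rounds u and y to 3 d.p., halves away from zero)
n=0: y=0, sp=4, e=sp−y=4; I=4, D=e−e_prev=4; u=1/4·4+3/4·4+3/4·4=7; next y=3/10·0+1/4·7=1.75
n=1: y=1.75, sp=4, e=sp−y=2.25; I=6.25, D=e−e_prev=-1.75; u=1/4·2.25+3/4·6.25+3/4·(-1.75)=3.9375; next y=3/10·1.75+1/4·3.9375=1.509375
n=2: y=1.509375, sp=4, e=sp−y=2.490625; I=8.740625, D=e−e_prev=0.240625; u=1/4·2.490625+3/4·8.740625+3/4·0.240625≈7.358594; next y=3/10·1.509375+1/4·7.358594≈2.292461
n=3: y≈2.292461, sp=4, e=sp−y≈1.707539; I≈10.448164, D=e−e_prev≈-0.783086; u=1/4·1.707539+3/4·10.448164+3/4·(-0.783086)≈7.675693; next y=3/10·2.292461+1/4·7.675693≈2.606662
n=4: y≈2.606662, sp=4, e=sp−y≈1.393338; I≈11.841502, D=e−e_prev≈-0.314201; u=1/4·1.393338+3/4·11.841502+3/4·(-0.314201)≈8.993811; next y=3/10·2.606662+1/4·8.993811≈3.030451
n=5: y≈3.030451, sp=4, e=sp−y≈0.969549; I≈12.811051, D=e−e_prev≈-0.423790; u=1/4·0.969549+3/4·12.811051+3/4·(-0.423790)≈9.532833; next y=3/10·3.030451+1/4·9.532833≈3.292344
n=6: y≈3.292344, sp=4, e=sp−y≈0.707656; I≈13.518708, D=e−e_prev≈-0.261893; u=1/4·0.707656+3/4·13.518708+3/4·(-0.261893)≈10.119525; next y=3/10·3.292344+1/4·10.119525≈3.517584
n=7: y≈3.517584, sp=4, e=sp−y≈0.482416; I≈14.001123, D=e−e_prev≈-0.225241; u=1/4·0.482416+3/4·14.001123+3/4·(-0.225241)≈10.452516; next y=3/10·3.517584+1/4·10.452516≈3.668404
n=8: y≈3.668404, sp=4, e=sp−y≈0.331596; I≈14.332719, D=e−e_prev≈-0.150820; u=1/4·0.331596+3/4·14.332719+3/4·(-0.150820)≈10.719323; next y=3/10·3.668404+1/4·10.719323≈3.780352
n=9: y≈3.780352, sp=4, e=sp−y≈0.219648; I≈14.552367, D=e−e_prev≈-0.111948; u=1/4·0.219648+3/4·14.552367+3/4·(-0.111948)≈10.885226; next y=3/10·3.780352+1/4·10.885226≈3.855412
n=10: y≈3.855412, sp=4, e=sp−y≈0.144588; I≈14.696955, D=e−e_prev≈-0.075060; u=1/4·0.144588+3/4·14.696955+3/4·(-0.075060)≈11.002568; next y=3/10·3.855412+1/4·11.002568≈3.907266
n=11: y≈3.907266, sp=4, e=sp−y≈0.092734; I≈14.789689, D=e−e_prev≈-0.051853; u=1/4·0.092734+3/4·14.789689+3/4·(-0.051853)≈11.076560; next y=3/10·3.907266+1/4·11.076560≈3.941320

0 4 7.000 0.000
1 4 3.938 1.750
2 4 7.359 1.509
3 4 7.676 2.292
4 4 8.994 2.607
5 4 9.533 3.030
6 4 10.120 3.292
7 4 10.453 3.518
8 4 10.719 3.668
9 4 10.885 3.780
10 4 11.003 3.855
11 4 11.077 3.907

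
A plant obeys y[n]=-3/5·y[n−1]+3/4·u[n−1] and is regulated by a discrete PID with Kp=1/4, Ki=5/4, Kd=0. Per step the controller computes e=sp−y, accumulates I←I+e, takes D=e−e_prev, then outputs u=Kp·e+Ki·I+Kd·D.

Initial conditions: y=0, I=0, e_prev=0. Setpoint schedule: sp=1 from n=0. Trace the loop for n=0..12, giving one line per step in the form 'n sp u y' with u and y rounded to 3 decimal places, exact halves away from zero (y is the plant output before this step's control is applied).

0 1 1.500 0.000
1 1 1.063 1.125
2 1 2.411 0.122
3 1 1.089 1.735
4 1 3.109 -0.224
5 1 0.603 2.467
6 1 4.011 -1.028
7 1 -0.433 3.625
8 1 5.473 -2.500
9 1 -2.309 5.604
10 1 7.984 -5.094
11 1 -5.606 9.044
12 1 12.352 -9.631

(exact arithmetic carried between steps; '≈' marks a value shown rounded to 6 d.p. or computed from one; I and e_prev carry over from the previous line; the table rounds u and y to 3 d.p., halves away from zero)
n=0: y=0, sp=1, e=sp−y=1; I=1, D=e−e_prev=1; u=1/4·1+5/4·1+0·1=1.5; next y=-3/5·0+3/4·1.5=1.125
n=1: y=1.125, sp=1, e=sp−y=-0.125; I=0.875, D=e−e_prev=-1.125; u=1/4·(-0.125)+5/4·0.875+0·(-1.125)=1.0625; next y=-3/5·1.125+3/4·1.0625=0.121875
n=2: y=0.121875, sp=1, e=sp−y=0.878125; I=1.753125, D=e−e_prev=1.003125; u=1/4·0.878125+5/4·1.753125+0·1.003125≈2.410938; next y=-3/5·0.121875+3/4·2.410938≈1.735078
n=3: y≈1.735078, sp=1, e=sp−y≈-0.735078; I≈1.018047, D=e−e_prev≈-1.613203; u=1/4·(-0.735078)+5/4·1.018047+0·(-1.613203)≈1.088789; next y=-3/5·1.735078+3/4·1.088789≈-0.224455
n=4: y≈-0.224455, sp=1, e=sp−y≈1.224455; I≈2.242502, D=e−e_prev≈1.959533; u=1/4·1.224455+5/4·2.242502+0·1.959533≈3.109241; next y=-3/5·(-0.224455)+3/4·3.109241≈2.466604
n=5: y≈2.466604, sp=1, e=sp−y≈-1.466604; I≈0.775898, D=e−e_prev≈-2.691059; u=1/4·(-1.466604)+5/4·0.775898+0·(-2.691059)≈0.603222; next y=-3/5·2.466604+3/4·0.603222≈-1.027546
n=6: y≈-1.027546, sp=1, e=sp−y≈2.027546; I≈2.803444, D=e−e_prev≈3.494150; u=1/4·2.027546+5/4·2.803444+0·3.494150≈4.011192; next y=-3/5·(-1.027546)+3/4·4.011192≈3.624922
n=7: y≈3.624922, sp=1, e=sp−y≈-2.624922; I≈0.178523, D=e−e_prev≈-4.652468; u=1/4·(-2.624922)+5/4·0.178523+0·(-4.652468)≈-0.433077; next y=-3/5·3.624922+3/4·(-0.433077)≈-2.499761
n=8: y≈-2.499761, sp=1, e=sp−y≈3.499761; I≈3.678283, D=e−e_prev≈6.124682; u=1/4·3.499761+5/4·3.678283+0·6.124682≈5.472795; next y=-3/5·(-2.499761)+3/4·5.472795≈5.604452
n=9: y≈5.604452, sp=1, e=sp−y≈-4.604452; I≈-0.926169, D=e−e_prev≈-8.104213; u=1/4·(-4.604452)+5/4·(-0.926169)+0·(-8.104213)≈-2.308824; next y=-3/5·5.604452+3/4·(-2.308824)≈-5.094290
n=10: y≈-5.094290, sp=1, e=sp−y≈6.094290; I≈5.168121, D=e−e_prev≈10.698742; u=1/4·6.094290+5/4·5.168121+0·10.698742≈7.983723; next y=-3/5·(-5.094290)+3/4·7.983723≈9.044366
n=11: y≈9.044366, sp=1, e=sp−y≈-8.044366; I≈-2.876246, D=e−e_prev≈-14.138656; u=1/4·(-8.044366)+5/4·(-2.876246)+0·(-14.138656)≈-5.606399; next y=-3/5·9.044366+3/4·(-5.606399)≈-9.631419
n=12: y≈-9.631419, sp=1, e=sp−y≈10.631419; I≈7.755173, D=e−e_prev≈18.675785; u=1/4·10.631419+5/4·7.755173+0·18.675785≈12.351821; next y=-3/5·(-9.631419)+3/4·12.351821≈15.042717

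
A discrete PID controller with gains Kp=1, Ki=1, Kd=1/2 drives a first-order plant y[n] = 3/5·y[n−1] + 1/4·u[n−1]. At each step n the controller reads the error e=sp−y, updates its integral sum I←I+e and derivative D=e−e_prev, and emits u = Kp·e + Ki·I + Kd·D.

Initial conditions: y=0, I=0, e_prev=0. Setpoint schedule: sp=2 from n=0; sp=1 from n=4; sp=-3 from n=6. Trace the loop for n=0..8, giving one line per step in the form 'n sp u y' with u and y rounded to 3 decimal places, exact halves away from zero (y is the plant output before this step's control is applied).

0 2 5.000 0.000
1 2 2.875 1.250
2 2 3.703 1.469
3 2 3.498 1.807
4 1 0.981 1.959
5 1 1.944 1.420
6 -3 -8.540 1.338
7 -3 -4.244 -1.332
8 -3 -5.927 -1.860

(exact arithmetic carried between steps; '≈' marks a value shown rounded to 6 d.p. or computed from one; I and e_prev carry over from the previous line; the table rounds u and y to 3 d.p., halves away from zero)
n=0: y=0, sp=2, e=sp−y=2; I=2, D=e−e_prev=2; u=1·2+1·2+1/2·2=5; next y=3/5·0+1/4·5=1.25
n=1: y=1.25, sp=2, e=sp−y=0.75; I=2.75, D=e−e_prev=-1.25; u=1·0.75+1·2.75+1/2·(-1.25)=2.875; next y=3/5·1.25+1/4·2.875=1.46875
n=2: y=1.46875, sp=2, e=sp−y=0.53125; I=3.28125, D=e−e_prev=-0.21875; u=1·0.53125+1·3.28125+1/2·(-0.21875)=3.703125; next y=3/5·1.46875+1/4·3.703125≈1.807031
n=3: y≈1.807031, sp=2, e=sp−y≈0.192969; I≈3.474219, D=e−e_prev≈-0.338281; u=1·0.192969+1·3.474219+1/2·(-0.338281)≈3.498047; next y=3/5·1.807031+1/4·3.498047≈1.958730
n=4: y≈1.958730, sp=1, e=sp−y≈-0.958730; I≈2.515488, D=e−e_prev≈-1.151699; u=1·(-0.958730)+1·2.515488+1/2·(-1.151699)≈0.980908; next y=3/5·1.958730+1/4·0.980908≈1.420465
n=5: y≈1.420465, sp=1, e=sp−y≈-0.420465; I≈2.095023, D=e−e_prev≈0.538265; u=1·(-0.420465)+1·2.095023+1/2·0.538265≈1.943690; next y=3/5·1.420465+1/4·1.943690≈1.338202
n=6: y≈1.338202, sp=-3, e=sp−y≈-4.338202; I≈-2.243179, D=e−e_prev≈-3.917736; u=1·(-4.338202)+1·(-2.243179)+1/2·(-3.917736)≈-8.540249; next y=3/5·1.338202+1/4·(-8.540249)≈-1.332141
n=7: y≈-1.332141, sp=-3, e=sp−y≈-1.667859; I≈-3.911038, D=e−e_prev≈2.670343; u=1·(-1.667859)+1·(-3.911038)+1/2·2.670343≈-4.243725; next y=3/5·(-1.332141)+1/4·(-4.243725)≈-1.860216
n=8: y≈-1.860216, sp=-3, e=sp−y≈-1.139784; I≈-5.050822, D=e−e_prev≈0.528075; u=1·(-1.139784)+1·(-5.050822)+1/2·0.528075≈-5.926568; next y=3/5·(-1.860216)+1/4·(-5.926568)≈-2.597772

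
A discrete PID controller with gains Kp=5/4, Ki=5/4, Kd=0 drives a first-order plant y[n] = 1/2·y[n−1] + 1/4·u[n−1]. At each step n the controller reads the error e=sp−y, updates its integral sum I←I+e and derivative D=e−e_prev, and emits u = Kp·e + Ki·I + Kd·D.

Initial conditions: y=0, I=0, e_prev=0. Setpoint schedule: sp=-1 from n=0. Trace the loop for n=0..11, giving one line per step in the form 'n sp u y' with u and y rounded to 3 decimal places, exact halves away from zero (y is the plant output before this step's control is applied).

(exact arithmetic carried between steps; '≈' marks a value shown rounded to 6 d.p. or computed from one; I and e_prev carry over from the previous line; the table rounds u and y to 3 d.p., halves away from zero)
n=0: y=0, sp=-1, e=sp−y=-1; I=-1, D=e−e_prev=-1; u=5/4·(-1)+5/4·(-1)+0·(-1)=-2.5; next y=1/2·0+1/4·(-2.5)=-0.625
n=1: y=-0.625, sp=-1, e=sp−y=-0.375; I=-1.375, D=e−e_prev=0.625; u=5/4·(-0.375)+5/4·(-1.375)+0·0.625=-2.1875; next y=1/2·(-0.625)+1/4·(-2.1875)=-0.859375
n=2: y=-0.859375, sp=-1, e=sp−y=-0.140625; I=-1.515625, D=e−e_prev=0.234375; u=5/4·(-0.140625)+5/4·(-1.515625)+0·0.234375≈-2.070313; next y=1/2·(-0.859375)+1/4·(-2.070313)≈-0.947266
n=3: y≈-0.947266, sp=-1, e=sp−y≈-0.052734; I≈-1.568359, D=e−e_prev≈0.087891; u=5/4·(-0.052734)+5/4·(-1.568359)+0·0.087891≈-2.026367; next y=1/2·(-0.947266)+1/4·(-2.026367)≈-0.980225
n=4: y≈-0.980225, sp=-1, e=sp−y≈-0.019775; I≈-1.588135, D=e−e_prev≈0.032959; u=5/4·(-0.019775)+5/4·(-1.588135)+0·0.032959≈-2.009888; next y=1/2·(-0.980225)+1/4·(-2.009888)≈-0.992584
n=5: y≈-0.992584, sp=-1, e=sp−y≈-0.007416; I≈-1.595551, D=e−e_prev≈0.012360; u=5/4·(-0.007416)+5/4·(-1.595551)+0·0.012360≈-2.003708; next y=1/2·(-0.992584)+1/4·(-2.003708)≈-0.997219
n=6: y≈-0.997219, sp=-1, e=sp−y≈-0.002781; I≈-1.598331, D=e−e_prev≈0.004635; u=5/4·(-0.002781)+5/4·(-1.598331)+0·0.004635≈-2.001390; next y=1/2·(-0.997219)+1/4·(-2.001390)≈-0.998957
n=7: y≈-0.998957, sp=-1, e=sp−y≈-0.001043; I≈-1.599374, D=e−e_prev≈0.001738; u=5/4·(-0.001043)+5/4·(-1.599374)+0·0.001738≈-2.000521; next y=1/2·(-0.998957)+1/4·(-2.000521)≈-0.999609
n=8: y≈-0.999609, sp=-1, e=sp−y≈-0.000391; I≈-1.599765, D=e−e_prev≈0.000652; u=5/4·(-0.000391)+5/4·(-1.599765)+0·0.000652≈-2.000196; next y=1/2·(-0.999609)+1/4·(-2.000196)≈-0.999853
n=9: y≈-0.999853, sp=-1, e=sp−y≈-0.000147; I≈-1.599912, D=e−e_prev≈0.000244; u=5/4·(-0.000147)+5/4·(-1.599912)+0·0.000244≈-2.000073; next y=1/2·(-0.999853)+1/4·(-2.000073)≈-0.999945
n=10: y≈-0.999945, sp=-1, e=sp−y≈-0.000055; I≈-1.599967, D=e−e_prev≈0.000092; u=5/4·(-0.000055)+5/4·(-1.599967)+0·0.000092≈-2.000027; next y=1/2·(-0.999945)+1/4·(-2.000027)≈-0.999979
n=11: y≈-0.999979, sp=-1, e=sp−y≈-0.000021; I≈-1.599988, D=e−e_prev≈0.000034; u=5/4·(-0.000021)+5/4·(-1.599988)+0·0.000034≈-2.000010; next y=1/2·(-0.999979)+1/4·(-2.000010)≈-0.999992

0 -1 -2.500 0.000
1 -1 -2.188 -0.625
2 -1 -2.070 -0.859
3 -1 -2.026 -0.947
4 -1 -2.010 -0.980
5 -1 -2.004 -0.993
6 -1 -2.001 -0.997
7 -1 -2.001 -0.999
8 -1 -2.000 -1.000
9 -1 -2.000 -1.000
10 -1 -2.000 -1.000
11 -1 -2.000 -1.000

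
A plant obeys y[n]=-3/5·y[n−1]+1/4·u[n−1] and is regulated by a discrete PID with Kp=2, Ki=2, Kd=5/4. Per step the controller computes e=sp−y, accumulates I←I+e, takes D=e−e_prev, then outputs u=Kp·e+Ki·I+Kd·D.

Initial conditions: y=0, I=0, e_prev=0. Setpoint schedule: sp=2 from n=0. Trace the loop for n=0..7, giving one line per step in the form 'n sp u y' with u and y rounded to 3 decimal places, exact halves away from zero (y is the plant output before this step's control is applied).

(exact arithmetic carried between steps; '≈' marks a value shown rounded to 6 d.p. or computed from one; I and e_prev carry over from the previous line; the table rounds u and y to 3 d.p., halves away from zero)
n=0: y=0, sp=2, e=sp−y=2; I=2, D=e−e_prev=2; u=2·2+2·2+5/4·2=10.5; next y=-3/5·0+1/4·10.5=2.625
n=1: y=2.625, sp=2, e=sp−y=-0.625; I=1.375, D=e−e_prev=-2.625; u=2·(-0.625)+2·1.375+5/4·(-2.625)=-1.78125; next y=-3/5·2.625+1/4·(-1.78125)≈-2.020313
n=2: y≈-2.020313, sp=2, e=sp−y≈4.020313; I≈5.395313, D=e−e_prev≈4.645313; u=2·4.020313+2·5.395313+5/4·4.645313≈24.637891; next y=-3/5·(-2.020313)+1/4·24.637891≈7.371660
n=3: y≈7.371660, sp=2, e=sp−y≈-5.371660; I≈0.023652, D=e−e_prev≈-9.391973; u=2·(-5.371660)+2·0.023652+5/4·(-9.391973)≈-22.435981; next y=-3/5·7.371660+1/4·(-22.435981)≈-10.031991
n=4: y≈-10.031991, sp=2, e=sp−y≈12.031991; I≈12.055644, D=e−e_prev≈17.403652; u=2·12.031991+2·12.055644+5/4·17.403652≈69.929835; next y=-3/5·(-10.031991)+1/4·69.929835≈23.501654
n=5: y≈23.501654, sp=2, e=sp−y≈-21.501654; I≈-9.446010, D=e−e_prev≈-33.533645; u=2·(-21.501654)+2·(-9.446010)+5/4·(-33.533645)≈-103.812383; next y=-3/5·23.501654+1/4·(-103.812383)≈-40.054088
n=6: y≈-40.054088, sp=2, e=sp−y≈42.054088; I≈32.608078, D=e−e_prev≈63.555742; u=2·42.054088+2·32.608078+5/4·63.555742≈228.769009; next y=-3/5·(-40.054088)+1/4·228.769009≈81.224705
n=7: y≈81.224705, sp=2, e=sp−y≈-79.224705; I≈-46.616627, D=e−e_prev≈-121.278793; u=2·(-79.224705)+2·(-46.616627)+5/4·(-121.278793)≈-403.281156; next y=-3/5·81.224705+1/4·(-403.281156)≈-149.555112

0 2 10.500 0.000
1 2 -1.781 2.625
2 2 24.638 -2.020
3 2 -22.436 7.372
4 2 69.930 -10.032
5 2 -103.812 23.502
6 2 228.769 -40.054
7 2 -403.281 81.225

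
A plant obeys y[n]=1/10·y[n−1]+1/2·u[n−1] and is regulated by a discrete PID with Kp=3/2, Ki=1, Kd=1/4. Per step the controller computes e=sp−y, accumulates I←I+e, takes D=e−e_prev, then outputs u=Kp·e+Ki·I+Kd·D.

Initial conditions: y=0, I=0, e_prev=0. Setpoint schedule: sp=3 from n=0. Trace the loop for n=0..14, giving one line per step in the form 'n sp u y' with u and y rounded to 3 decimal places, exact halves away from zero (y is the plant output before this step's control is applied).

0 3 8.250 0.000
1 3 -0.844 4.125
2 3 10.432 -0.009
3 3 -1.959 5.215
4 3 12.733 -0.458
5 3 -3.869 6.321
6 3 15.469 -1.302
7 3 -6.628 7.604
8 3 18.928 -2.553
9 3 -10.404 9.209
10 3 23.425 -4.281
11 3 -15.471 11.284
12 3 29.337 -6.607
13 3 -22.220 14.008
14 3 37.148 -9.709

(exact arithmetic carried between steps; '≈' marks a value shown rounded to 6 d.p. or computed from one; I and e_prev carry over from the previous line; the table rounds u and y to 3 d.p., halves away from zero)
n=0: y=0, sp=3, e=sp−y=3; I=3, D=e−e_prev=3; u=3/2·3+1·3+1/4·3=8.25; next y=1/10·0+1/2·8.25=4.125
n=1: y=4.125, sp=3, e=sp−y=-1.125; I=1.875, D=e−e_prev=-4.125; u=3/2·(-1.125)+1·1.875+1/4·(-4.125)=-0.84375; next y=1/10·4.125+1/2·(-0.84375)=-0.009375
n=2: y=-0.009375, sp=3, e=sp−y=3.009375; I=4.884375, D=e−e_prev=4.134375; u=3/2·3.009375+1·4.884375+1/4·4.134375≈10.432031; next y=1/10·(-0.009375)+1/2·10.432031≈5.215078
n=3: y≈5.215078, sp=3, e=sp−y≈-2.215078; I≈2.669297, D=e−e_prev≈-5.224453; u=3/2·(-2.215078)+1·2.669297+1/4·(-5.224453)≈-1.959434; next y=1/10·5.215078+1/2·(-1.959434)≈-0.458209
n=4: y≈-0.458209, sp=3, e=sp−y≈3.458209; I≈6.127506, D=e−e_prev≈5.673287; u=3/2·3.458209+1·6.127506+1/4·5.673287≈12.733141; next y=1/10·(-0.458209)+1/2·12.733141≈6.320750
n=5: y≈6.320750, sp=3, e=sp−y≈-3.320750; I≈2.806756, D=e−e_prev≈-6.778959; u=3/2·(-3.320750)+1·2.806756+1/4·(-6.778959)≈-3.869108; next y=1/10·6.320750+1/2·(-3.869108)≈-1.302479
n=6: y≈-1.302479, sp=3, e=sp−y≈4.302479; I≈7.109235, D=e−e_prev≈7.623229; u=3/2·4.302479+1·7.109235+1/4·7.623229≈15.468761; next y=1/10·(-1.302479)+1/2·15.468761≈7.604133
n=7: y≈7.604133, sp=3, e=sp−y≈-4.604133; I≈2.505103, D=e−e_prev≈-8.906612; u=3/2·(-4.604133)+1·2.505103+1/4·(-8.906612)≈-6.627749; next y=1/10·7.604133+1/2·(-6.627749)≈-2.553461
n=8: y≈-2.553461, sp=3, e=sp−y≈5.553461; I≈8.058564, D=e−e_prev≈10.157594; u=3/2·5.553461+1·8.058564+1/4·10.157594≈18.928154; next y=1/10·(-2.553461)+1/2·18.928154≈9.208731
n=9: y≈9.208731, sp=3, e=sp−y≈-6.208731; I≈1.849833, D=e−e_prev≈-11.762192; u=3/2·(-6.208731)+1·1.849833+1/4·(-11.762192)≈-10.403812; next y=1/10·9.208731+1/2·(-10.403812)≈-4.281033
n=10: y≈-4.281033, sp=3, e=sp−y≈7.281033; I≈9.130866, D=e−e_prev≈13.489764; u=3/2·7.281033+1·9.130866+1/4·13.489764≈23.424856; next y=1/10·(-4.281033)+1/2·23.424856≈11.284325
n=11: y≈11.284325, sp=3, e=sp−y≈-8.284325; I≈0.846541, D=e−e_prev≈-15.565357; u=3/2·(-8.284325)+1·0.846541+1/4·(-15.565357)≈-15.471285; next y=1/10·11.284325+1/2·(-15.471285)≈-6.607210
n=12: y≈-6.607210, sp=3, e=sp−y≈9.607210; I≈10.453751, D=e−e_prev≈17.891535; u=3/2·9.607210+1·10.453751+1/4·17.891535≈29.337450; next y=1/10·(-6.607210)+1/2·29.337450≈14.008004
n=13: y≈14.008004, sp=3, e=sp−y≈-11.008004; I≈-0.554253, D=e−e_prev≈-20.615214; u=3/2·(-11.008004)+1·(-0.554253)+1/4·(-20.615214)≈-22.220062; next y=1/10·14.008004+1/2·(-22.220062)≈-9.709231
n=14: y≈-9.709231, sp=3, e=sp−y≈12.709231; I≈12.154978, D=e−e_prev≈23.717235; u=3/2·12.709231+1·12.154978+1/4·23.717235≈37.148133; next y=1/10·(-9.709231)+1/2·37.148133≈17.603143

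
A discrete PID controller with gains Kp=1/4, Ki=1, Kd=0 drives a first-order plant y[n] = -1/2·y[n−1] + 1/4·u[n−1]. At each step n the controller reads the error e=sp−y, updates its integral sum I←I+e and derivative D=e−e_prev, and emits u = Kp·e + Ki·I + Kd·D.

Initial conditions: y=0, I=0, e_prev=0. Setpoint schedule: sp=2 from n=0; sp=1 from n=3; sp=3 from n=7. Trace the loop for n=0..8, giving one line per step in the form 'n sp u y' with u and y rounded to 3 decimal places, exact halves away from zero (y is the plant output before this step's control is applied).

(exact arithmetic carried between steps; '≈' marks a value shown rounded to 6 d.p. or computed from one; I and e_prev carry over from the previous line; the table rounds u and y to 3 d.p., halves away from zero)
n=0: y=0, sp=2, e=sp−y=2; I=2, D=e−e_prev=2; u=1/4·2+1·2+0·2=2.5; next y=-1/2·0+1/4·2.5=0.625
n=1: y=0.625, sp=2, e=sp−y=1.375; I=3.375, D=e−e_prev=-0.625; u=1/4·1.375+1·3.375+0·(-0.625)=3.71875; next y=-1/2·0.625+1/4·3.71875≈0.617188
n=2: y≈0.617188, sp=2, e=sp−y≈1.382813; I≈4.757813, D=e−e_prev≈0.007813; u=1/4·1.382813+1·4.757813+0·0.007813≈5.103516; next y=-1/2·0.617188+1/4·5.103516≈0.967285
n=3: y≈0.967285, sp=1, e=sp−y≈0.032715; I≈4.790527, D=e−e_prev≈-1.350098; u=1/4·0.032715+1·4.790527+0·(-1.350098)≈4.798706; next y=-1/2·0.967285+1/4·4.798706≈0.716034
n=4: y≈0.716034, sp=1, e=sp−y≈0.283966; I≈5.074493, D=e−e_prev≈0.251251; u=1/4·0.283966+1·5.074493+0·0.251251≈5.145485; next y=-1/2·0.716034+1/4·5.145485≈0.928354
n=5: y≈0.928354, sp=1, e=sp−y≈0.071646; I≈5.146139, D=e−e_prev≈-0.212320; u=1/4·0.071646+1·5.146139+0·(-0.212320)≈5.164051; next y=-1/2·0.928354+1/4·5.164051≈0.826836
n=6: y≈0.826836, sp=1, e=sp−y≈0.173164; I≈5.319304, D=e−e_prev≈0.101519; u=1/4·0.173164+1·5.319304+0·0.101519≈5.362595; next y=-1/2·0.826836+1/4·5.362595≈0.927231
n=7: y≈0.927231, sp=3, e=sp−y≈2.072769; I≈7.392073, D=e−e_prev≈1.899605; u=1/4·2.072769+1·7.392073+0·1.899605≈7.910265; next y=-1/2·0.927231+1/4·7.910265≈1.513951
n=8: y≈1.513951, sp=3, e=sp−y≈1.486049; I≈8.878122, D=e−e_prev≈-0.586720; u=1/4·1.486049+1·8.878122+0·(-0.586720)≈9.249634; next y=-1/2·1.513951+1/4·9.249634≈1.555433

0 2 2.500 0.000
1 2 3.719 0.625
2 2 5.104 0.617
3 1 4.799 0.967
4 1 5.145 0.716
5 1 5.164 0.928
6 1 5.363 0.827
7 3 7.910 0.927
8 3 9.250 1.514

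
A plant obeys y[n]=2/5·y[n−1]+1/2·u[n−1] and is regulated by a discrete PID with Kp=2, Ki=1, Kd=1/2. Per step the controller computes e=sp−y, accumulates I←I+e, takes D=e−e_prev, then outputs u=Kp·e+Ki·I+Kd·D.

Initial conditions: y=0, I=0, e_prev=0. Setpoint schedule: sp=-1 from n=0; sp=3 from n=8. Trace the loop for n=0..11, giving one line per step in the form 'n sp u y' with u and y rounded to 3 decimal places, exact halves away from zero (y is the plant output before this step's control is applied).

(exact arithmetic carried between steps; '≈' marks a value shown rounded to 6 d.p. or computed from one; I and e_prev carry over from the previous line; the table rounds u and y to 3 d.p., halves away from zero)
n=0: y=0, sp=-1, e=sp−y=-1; I=-1, D=e−e_prev=-1; u=2·(-1)+1·(-1)+1/2·(-1)=-3.5; next y=2/5·0+1/2·(-3.5)=-1.75
n=1: y=-1.75, sp=-1, e=sp−y=0.75; I=-0.25, D=e−e_prev=1.75; u=2·0.75+1·(-0.25)+1/2·1.75=2.125; next y=2/5·(-1.75)+1/2·2.125=0.3625
n=2: y=0.3625, sp=-1, e=sp−y=-1.3625; I=-1.6125, D=e−e_prev=-2.1125; u=2·(-1.3625)+1·(-1.6125)+1/2·(-2.1125)=-5.39375; next y=2/5·0.3625+1/2·(-5.39375)=-2.551875
n=3: y=-2.551875, sp=-1, e=sp−y=1.551875; I=-0.060625, D=e−e_prev=2.914375; u=2·1.551875+1·(-0.060625)+1/2·2.914375≈4.500313; next y=2/5·(-2.551875)+1/2·4.500313≈1.229406
n=4: y≈1.229406, sp=-1, e=sp−y≈-2.229406; I≈-2.290031, D=e−e_prev≈-3.781281; u=2·(-2.229406)+1·(-2.290031)+1/2·(-3.781281)≈-8.639484; next y=2/5·1.229406+1/2·(-8.639484)≈-3.827980
n=5: y≈-3.827980, sp=-1, e=sp−y≈2.827980; I≈0.537948, D=e−e_prev≈5.057386; u=2·2.827980+1·0.537948+1/2·5.057386≈8.722601; next y=2/5·(-3.827980)+1/2·8.722601≈2.830109
n=6: y≈2.830109, sp=-1, e=sp−y≈-3.830109; I≈-3.292160, D=e−e_prev≈-6.658088; u=2·(-3.830109)+1·(-3.292160)+1/2·(-6.658088)≈-14.281421; next y=2/5·2.830109+1/2·(-14.281421)≈-6.008667
n=7: y≈-6.008667, sp=-1, e=sp−y≈5.008667; I≈1.716507, D=e−e_prev≈8.838776; u=2·5.008667+1·1.716507+1/2·8.838776≈16.153229; next y=2/5·(-6.008667)+1/2·16.153229≈5.673148
n=8: y≈5.673148, sp=3, e=sp−y≈-2.673148; I≈-0.956641, D=e−e_prev≈-7.681815; u=2·(-2.673148)+1·(-0.956641)+1/2·(-7.681815)≈-10.143844; next y=2/5·5.673148+1/2·(-10.143844)≈-2.802663
n=9: y≈-2.802663, sp=3, e=sp−y≈5.802663; I≈4.846022, D=e−e_prev≈8.475811; u=2·5.802663+1·4.846022+1/2·8.475811≈20.689253; next y=2/5·(-2.802663)+1/2·20.689253≈9.223561
n=10: y≈9.223561, sp=3, e=sp−y≈-6.223561; I≈-1.377539, D=e−e_prev≈-12.026224; u=2·(-6.223561)+1·(-1.377539)+1/2·(-12.026224)≈-19.837774; next y=2/5·9.223561+1/2·(-19.837774)≈-6.229462
n=11: y≈-6.229462, sp=3, e=sp−y≈9.229462; I≈7.851923, D=e−e_prev≈15.453024; u=2·9.229462+1·7.851923+1/2·15.453024≈34.037360; next y=2/5·(-6.229462)+1/2·34.037360≈14.526895

0 -1 -3.500 0.000
1 -1 2.125 -1.750
2 -1 -5.394 0.363
3 -1 4.500 -2.552
4 -1 -8.639 1.229
5 -1 8.723 -3.828
6 -1 -14.281 2.830
7 -1 16.153 -6.009
8 3 -10.144 5.673
9 3 20.689 -2.803
10 3 -19.838 9.224
11 3 34.037 -6.229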